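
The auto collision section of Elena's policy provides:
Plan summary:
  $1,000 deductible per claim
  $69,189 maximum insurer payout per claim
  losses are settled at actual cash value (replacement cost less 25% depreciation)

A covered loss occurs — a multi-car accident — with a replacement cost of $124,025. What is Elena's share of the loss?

At 25% depreciation, ACV = $124,025 − $31,006.25 = $93,018.75.
Less the $1,000 deductible: $93,018.75 − $1,000 = $92,018.75.
$92,018.75 exceeds the $69,189 limit, so the insurer pays the limit: $69,189.
Driver's share is the uncovered remainder: $124,025 − $69,189 = $54,836.

$54,836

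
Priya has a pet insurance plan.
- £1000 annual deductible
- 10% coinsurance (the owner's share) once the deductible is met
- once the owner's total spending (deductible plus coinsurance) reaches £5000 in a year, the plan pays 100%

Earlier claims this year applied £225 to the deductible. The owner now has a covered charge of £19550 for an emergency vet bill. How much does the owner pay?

£2652.50

£225 of the £1000 deductible is already met, leaving £775.
That leaves £19550 − £775 = £18775 for coinsurance.
Owner's 10% share of £18775 is £1877.50.
So the owner owes £775 + £1877.50 = £2652.50 before any cap.
Year-to-date out-of-pocket becomes £225 + £2652.50 = £2877.50, still under the £5000 maximum, so no cap applies.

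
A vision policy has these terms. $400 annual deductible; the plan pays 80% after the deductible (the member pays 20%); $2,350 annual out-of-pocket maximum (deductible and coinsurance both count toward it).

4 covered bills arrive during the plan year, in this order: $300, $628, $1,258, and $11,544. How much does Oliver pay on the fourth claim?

#1 ($300): entire amount goes to the deductible. Member owes $300 (running OOP $300).
#2 ($628): deductible takes $100, $528 remains; coinsurance $528 × 20% = $105.60. Member pays $205.60; OOP now $505.60.
#3 ($1,258): deductible met; 20% of $1,258 = $251.60. Member pays $251.60; OOP now $757.20.
#4 ($11,544): 20% coinsurance on $11,544 = $2,308.80. Adding that to $757.20 gives $3,066, past the $2,350 cap; member pays only $2,350 − $757.20 = $1,592.80.

$1,592.80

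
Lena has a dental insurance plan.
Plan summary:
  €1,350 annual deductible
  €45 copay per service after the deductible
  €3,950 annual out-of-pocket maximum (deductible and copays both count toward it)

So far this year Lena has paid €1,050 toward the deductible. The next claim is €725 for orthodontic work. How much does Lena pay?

€1,050 of the €1,350 deductible is already met, leaving €300.
The remaining €425 (= €725 − €300) moves to the copay.
Copay on this service: €45.
So the patient owes €300 + €45 = €345 before any cap.
Total out-of-pocket so far would be €1,050 + €345 = €1,395, below the €3,950 cap — no reduction.

€345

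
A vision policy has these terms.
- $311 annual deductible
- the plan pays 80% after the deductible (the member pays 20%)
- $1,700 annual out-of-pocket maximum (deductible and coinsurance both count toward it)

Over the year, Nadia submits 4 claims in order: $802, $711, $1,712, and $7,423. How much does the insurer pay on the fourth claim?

Claim 1 ($802): $311 finishes the deductible; $491 goes to coinsurance; coinsurance $491 × 20% = $98.20. Member owes $409.20 (running OOP $409.20). Insurer: $802 − $409.20 = $392.80.
Claim 2 ($711): deductible met; 20% of $711 = $142.20. Member pays $142.20; OOP now $551.40. Plan pays $711 − $142.20 = $568.80.
Claim 3 ($1,712): deductible already satisfied, so member's share is 20% × $1,712 = $342.40. Cost to member: $342.40. OOP to date $893.80. Plan pays $1,712 − $342.40 = $1,369.60.
Claim 4 ($7,423): deductible met; 20% of $7,423 = $1,484.60. That would push OOP to $2,378.40, over the $1,700 cap, so member pays $1,700 − $893.80 = $806.20. Insurer: $7,423 − $806.20 = $6,616.80.

$6,616.80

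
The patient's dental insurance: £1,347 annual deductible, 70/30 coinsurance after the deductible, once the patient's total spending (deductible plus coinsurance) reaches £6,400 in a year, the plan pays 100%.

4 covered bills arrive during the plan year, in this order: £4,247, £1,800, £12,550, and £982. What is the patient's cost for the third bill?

£3,643

Claim 1 — £4,247: £1,347 to deductible, leaving £2,900; patient's 30% is £870. Patient pays £2,217; OOP now £2,217.
Claim 2 — £1,800: 30% coinsurance on £1,800 = £540. Patient owes £540 (running OOP £2,757).
Claim 3 — £12,550: deductible already satisfied, so patient's share is 30% × £12,550 = £3,765. That would push OOP to £6,522, over the £6,400 cap, so patient pays £6,400 − £2,757 = £3,643.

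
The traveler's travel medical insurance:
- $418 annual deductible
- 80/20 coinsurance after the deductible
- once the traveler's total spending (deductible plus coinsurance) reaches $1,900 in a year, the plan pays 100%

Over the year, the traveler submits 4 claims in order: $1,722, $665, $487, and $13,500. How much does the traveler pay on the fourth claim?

$990.80

Bill 1, $1,722: $418 finishes the deductible; $1,304 goes to coinsurance; traveler's 20% is $260.80. Cost to traveler: $678.80. OOP to date $678.80.
Bill 2, $665: deductible already satisfied, so traveler's share is 20% × $665 = $133. Traveler owes $133 (running OOP $811.80).
Bill 3, $487: 20% coinsurance on $487 = $97.40. Cost to traveler: $97.40. OOP to date $909.20.
Bill 4, $13,500: 20% coinsurance on $13,500 = $2,700. That would push OOP to $3,609.20, over the $1,900 cap, so traveler pays $1,900 − $909.20 = $990.80.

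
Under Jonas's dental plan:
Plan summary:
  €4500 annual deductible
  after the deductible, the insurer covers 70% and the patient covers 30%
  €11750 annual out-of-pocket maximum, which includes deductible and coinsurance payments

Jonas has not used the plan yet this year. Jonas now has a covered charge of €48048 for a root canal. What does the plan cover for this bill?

Nothing has been paid toward the €4500 deductible, so the first €4500 of this charge is applied there.
The remaining €43548 (= €48048 − €4500) moves to coinsurance.
30% of €43548 = €13064.40 falls to the patient.
So the patient owes €4500 + €13064.40 = €17564.40 before any cap.
Adding €17564.40 to the €0 already spent would give €17564.40, which exceeds the €11750 cap; the patient pays just €11750 − €0 = €11750.
Insurer pays the balance: €48048 − €11750 = €36298.

€36298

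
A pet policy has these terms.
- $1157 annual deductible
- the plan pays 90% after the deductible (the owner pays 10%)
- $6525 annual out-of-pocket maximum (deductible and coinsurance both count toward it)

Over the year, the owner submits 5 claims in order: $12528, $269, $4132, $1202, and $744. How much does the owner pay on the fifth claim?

$74.40

Bill 1, $12528: $1157 to deductible, leaving $11371; coinsurance $11371 × 10% = $1137.10. Owner pays $2294.10; OOP now $2294.10.
Bill 2, $269: deductible already satisfied, so owner's share is 10% × $269 = $26.90. Owner owes $26.90 (running OOP $2321).
Bill 3, $4132: deductible already satisfied, so owner's share is 10% × $4132 = $413.20. Owner pays $413.20; OOP now $2734.20.
Bill 4, $1202: deductible met; 10% of $1202 = $120.20. Owner pays $120.20; OOP now $2854.40.
Bill 5, $744: 10% coinsurance on $744 = $74.40. Owner pays $74.40; OOP now $2928.80.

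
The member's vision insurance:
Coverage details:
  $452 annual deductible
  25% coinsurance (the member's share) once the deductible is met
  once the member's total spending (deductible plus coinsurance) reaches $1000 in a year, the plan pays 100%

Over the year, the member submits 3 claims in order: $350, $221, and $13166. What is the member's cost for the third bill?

$518.25

#1 ($350): all of it applies to the deductible. Member owes $350 (running OOP $350).
#2 ($221): $102 to deductible, leaving $119; 25% of $119 = $29.75. Member pays $131.75; OOP now $481.75.
#3 ($13166): deductible already satisfied, so member's share is 25% × $13166 = $3291.50. Adding that to $481.75 gives $3773.25, past the $1000 cap; member pays only $1000 − $481.75 = $518.25.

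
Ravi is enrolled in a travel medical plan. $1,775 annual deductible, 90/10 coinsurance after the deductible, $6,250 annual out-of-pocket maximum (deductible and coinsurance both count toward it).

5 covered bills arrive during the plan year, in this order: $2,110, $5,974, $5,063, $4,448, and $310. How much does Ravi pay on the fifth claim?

Bill 1, $2,110: deductible takes $1,775, $335 remains; 10% of $335 = $33.50. Cost to traveler: $1,808.50. OOP to date $1,808.50.
Bill 2, $5,974: deductible already satisfied, so traveler's share is 10% × $5,974 = $597.40. Traveler pays $597.40; OOP now $2,405.90.
Bill 3, $5,063: deductible met; 10% of $5,063 = $506.30. Traveler pays $506.30; OOP now $2,912.20.
Bill 4, $4,448: deductible already satisfied, so traveler's share is 10% × $4,448 = $444.80. Traveler owes $444.80 (running OOP $3,357).
Bill 5, $310: 10% coinsurance on $310 = $31. Traveler owes $31 (running OOP $3,388).

$31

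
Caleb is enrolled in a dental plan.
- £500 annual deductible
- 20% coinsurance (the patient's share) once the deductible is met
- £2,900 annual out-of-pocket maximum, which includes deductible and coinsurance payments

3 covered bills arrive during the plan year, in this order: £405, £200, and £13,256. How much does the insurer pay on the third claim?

£10,877

Bill 1, £405: entire amount goes to the deductible. Patient pays £405; OOP now £405. Insurer: £405 − £405 = £0.
Bill 2, £200: deductible takes £95, £105 remains; 20% of £105 = £21. Patient owes £116 (running OOP £521). Insurer: £200 − £116 = £84.
Bill 3, £13,256: deductible already satisfied, so patient's share is 20% × £13,256 = £2,651.20. Adding that to £521 gives £3,172.20, past the £2,900 cap; patient pays only £2,900 − £521 = £2,379. Plan pays £13,256 − £2,379 = £10,877.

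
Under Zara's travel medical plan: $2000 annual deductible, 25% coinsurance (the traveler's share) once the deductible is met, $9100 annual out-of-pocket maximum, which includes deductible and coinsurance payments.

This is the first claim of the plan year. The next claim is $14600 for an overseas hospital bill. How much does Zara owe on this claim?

$5150

Deductible not yet touched, so the first $2000 of the bill goes to the deductible.
That leaves $14600 − $2000 = $12600 for coinsurance.
25% of $12600 = $3150 falls to the traveler.
Traveler responsibility before any cap: $2000 + $3150 = $5150.
Cumulative spending $0 + $5150 = $5150 stays under the $9100 maximum.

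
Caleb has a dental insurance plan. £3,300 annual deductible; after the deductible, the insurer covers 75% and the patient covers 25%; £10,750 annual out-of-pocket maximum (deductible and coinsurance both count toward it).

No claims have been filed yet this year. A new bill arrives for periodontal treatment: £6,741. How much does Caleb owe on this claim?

£4,160.25

The full £3,300 deductible is still open; £3,300 of this bill applies to it.
After the £3,300 deductible portion, £6,741 − £3,300 = £3,441 is subject to coinsurance.
Patient's 25% share of £3,441 is £860.25.
Patient responsibility before any cap: £3,300 + £860.25 = £4,160.25.
Total out-of-pocket so far would be £0 + £4,160.25 = £4,160.25, below the £10,750 cap — no reduction.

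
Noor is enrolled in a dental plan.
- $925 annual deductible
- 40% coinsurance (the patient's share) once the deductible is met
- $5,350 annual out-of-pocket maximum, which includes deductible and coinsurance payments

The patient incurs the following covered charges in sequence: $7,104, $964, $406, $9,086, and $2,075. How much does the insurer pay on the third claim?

Claim 1 ($7,104): deductible takes $925, $6,179 remains; coinsurance $6,179 × 40% = $2,471.60. Patient owes $3,396.60 (running OOP $3,396.60). Insurer: $7,104 − $3,396.60 = $3,707.40.
Claim 2 ($964): deductible met; 40% of $964 = $385.60. Patient owes $385.60 (running OOP $3,782.20). Plan pays $964 − $385.60 = $578.40.
Claim 3 ($406): deductible met; 40% of $406 = $162.40. Patient owes $162.40 (running OOP $3,944.60). Plan pays $406 − $162.40 = $243.60.

$243.60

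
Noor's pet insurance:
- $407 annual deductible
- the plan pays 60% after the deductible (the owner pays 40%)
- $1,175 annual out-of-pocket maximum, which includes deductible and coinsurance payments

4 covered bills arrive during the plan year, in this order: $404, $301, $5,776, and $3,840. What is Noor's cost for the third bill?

$648.80

Claim 1 ($404): all of it applies to the deductible. Cost to owner: $404. OOP to date $404.
Claim 2 ($301): $3 to deductible, leaving $298; coinsurance $298 × 40% = $119.20. Owner owes $122.20 (running OOP $526.20).
Claim 3 ($5,776): 40% coinsurance on $5,776 = $2,310.40. Adding that to $526.20 gives $2,836.60, past the $1,175 cap; owner pays only $1,175 − $526.20 = $648.80.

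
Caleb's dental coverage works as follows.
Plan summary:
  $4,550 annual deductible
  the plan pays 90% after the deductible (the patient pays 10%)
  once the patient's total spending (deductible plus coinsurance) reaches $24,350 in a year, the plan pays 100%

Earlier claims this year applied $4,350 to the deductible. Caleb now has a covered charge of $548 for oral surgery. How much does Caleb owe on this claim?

Remaining deductible: $4,550 − $4,350 = $200.
After the $200 deductible portion, $548 − $200 = $348 is subject to coinsurance.
Patient's 10% share of $348 is $34.80.
So the patient owes $200 + $34.80 = $234.80 before any cap.
Year-to-date out-of-pocket becomes $4,350 + $234.80 = $4,584.80, still under the $24,350 maximum, so no cap applies.

$234.80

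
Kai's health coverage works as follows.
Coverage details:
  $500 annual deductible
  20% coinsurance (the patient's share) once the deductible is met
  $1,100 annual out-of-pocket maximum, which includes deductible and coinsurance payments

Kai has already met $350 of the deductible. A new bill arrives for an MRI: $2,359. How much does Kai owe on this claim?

$591.80

$350 of the $500 deductible is already met, leaving $150.
After the $150 deductible portion, $2,359 − $150 = $2,209 is subject to coinsurance.
Patient's 20% share of $2,209 is $441.80.
That puts the patient's cost at $150 + $441.80 = $591.80 before any cap.
Cumulative spending $350 + $591.80 = $941.80 stays under the $1,100 maximum.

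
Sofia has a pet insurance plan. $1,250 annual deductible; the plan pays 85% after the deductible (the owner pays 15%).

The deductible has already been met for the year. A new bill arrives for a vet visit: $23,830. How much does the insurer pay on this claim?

The deductible is already satisfied, so the full bill goes to coinsurance.
Coinsurance: $23,830 × 15% = $3,574.50.
Insurer pays the balance: $23,830 − $3,574.50 = $20,255.50.

$20,255.50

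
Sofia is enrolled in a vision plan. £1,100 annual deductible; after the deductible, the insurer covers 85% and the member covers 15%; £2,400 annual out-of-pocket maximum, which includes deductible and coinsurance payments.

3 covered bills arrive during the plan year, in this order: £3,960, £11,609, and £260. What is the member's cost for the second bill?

Bill 1, £3,960: £1,100 finishes the deductible; £2,860 goes to coinsurance; coinsurance £2,860 × 15% = £429. Cost to member: £1,529. OOP to date £1,529.
Bill 2, £11,609: deductible already satisfied, so member's share is 15% × £11,609 = £1,741.35. That would push OOP to £3,270.35, over the £2,400 cap, so member pays £2,400 − £1,529 = £871.

£871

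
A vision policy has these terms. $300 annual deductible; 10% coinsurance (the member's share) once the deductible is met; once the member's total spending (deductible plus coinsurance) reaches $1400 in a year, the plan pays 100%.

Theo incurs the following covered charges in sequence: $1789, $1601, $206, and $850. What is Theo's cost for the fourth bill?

$85

Claim 1 ($1789): deductible takes $300, $1489 remains; member's 10% is $148.90. Member owes $448.90 (running OOP $448.90).
Claim 2 ($1601): deductible already satisfied, so member's share is 10% × $1601 = $160.10. Member owes $160.10 (running OOP $609).
Claim 3 ($206): deductible already satisfied, so member's share is 10% × $206 = $20.60. Member pays $20.60; OOP now $629.60.
Claim 4 ($850): deductible already satisfied, so member's share is 10% × $850 = $85. Member pays $85; OOP now $714.60.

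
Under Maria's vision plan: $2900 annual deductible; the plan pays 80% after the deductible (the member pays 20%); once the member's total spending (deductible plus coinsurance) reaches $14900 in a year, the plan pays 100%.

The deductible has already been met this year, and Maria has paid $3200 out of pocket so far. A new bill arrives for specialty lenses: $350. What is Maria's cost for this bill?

With the deductible met, the entire $350 is subject to coinsurance.
Member's 20% share of $350 is $70.
Total out-of-pocket so far would be $3200 + $70 = $3270, below the $14900 cap — no reduction.

$70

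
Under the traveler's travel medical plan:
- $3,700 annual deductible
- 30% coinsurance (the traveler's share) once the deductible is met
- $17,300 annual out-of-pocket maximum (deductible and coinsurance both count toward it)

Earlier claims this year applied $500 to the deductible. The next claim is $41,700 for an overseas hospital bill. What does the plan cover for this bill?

$500 of the $3,700 deductible is already met, leaving $3,200.
That leaves $41,700 − $3,200 = $38,500 for coinsurance.
Traveler's 30% share of $38,500 is $11,550.
Traveler responsibility before any cap: $3,200 + $11,550 = $14,750.
Cumulative spending $500 + $14,750 = $15,250 stays under the $17,300 maximum.
The insurer covers the remainder: $41,700 − $14,750 = $26,950.

$26,950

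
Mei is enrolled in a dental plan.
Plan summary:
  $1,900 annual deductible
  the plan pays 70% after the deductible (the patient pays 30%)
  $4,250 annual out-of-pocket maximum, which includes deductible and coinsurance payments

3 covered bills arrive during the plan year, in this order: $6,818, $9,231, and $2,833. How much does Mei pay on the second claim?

$874.60

Bill 1, $6,818: $1,900 finishes the deductible; $4,918 goes to coinsurance; 30% of $4,918 = $1,475.40. Patient pays $3,375.40; OOP now $3,375.40.
Bill 2, $9,231: deductible met; 30% of $9,231 = $2,769.30. Adding that to $3,375.40 gives $6,144.70, past the $4,250 cap; patient pays only $4,250 − $3,375.40 = $874.60.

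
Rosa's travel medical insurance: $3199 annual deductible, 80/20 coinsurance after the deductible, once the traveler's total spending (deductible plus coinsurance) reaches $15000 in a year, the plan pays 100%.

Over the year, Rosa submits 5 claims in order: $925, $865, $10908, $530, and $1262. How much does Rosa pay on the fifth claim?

Bill 1, $925: entire amount goes to the deductible. Cost to traveler: $925. OOP to date $925.
Bill 2, $865: entire amount goes to the deductible. Cost to traveler: $865. OOP to date $1790.
Bill 3, $10908: deductible takes $1409, $9499 remains; coinsurance $9499 × 20% = $1899.80. Traveler pays $3308.80; OOP now $5098.80.
Bill 4, $530: 20% coinsurance on $530 = $106. Traveler pays $106; OOP now $5204.80.
Bill 5, $1262: 20% coinsurance on $1262 = $252.40. Traveler owes $252.40 (running OOP $5457.20).

$252.40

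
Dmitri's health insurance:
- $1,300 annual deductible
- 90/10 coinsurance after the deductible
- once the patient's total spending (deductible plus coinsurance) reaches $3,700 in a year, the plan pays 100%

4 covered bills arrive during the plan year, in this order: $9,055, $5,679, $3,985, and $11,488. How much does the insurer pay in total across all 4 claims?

Claim 1 — $9,055: $1,300 finishes the deductible; $7,755 goes to coinsurance; patient's 10% is $775.50. Cost to patient: $2,075.50. OOP to date $2,075.50. Insurer: $9,055 − $2,075.50 = $6,979.50.
Claim 2 — $5,679: 10% coinsurance on $5,679 = $567.90. Patient pays $567.90; OOP now $2,643.40. Plan pays $5,679 − $567.90 = $5,111.10.
Claim 3 — $3,985: 10% coinsurance on $3,985 = $398.50. Patient owes $398.50 (running OOP $3,041.90). Insurer: $3,985 − $398.50 = $3,586.50.
Claim 4 — $11,488: deductible already satisfied, so patient's share is 10% × $11,488 = $1,148.80. OOP would hit $4,190.70 > $3,700, so the cap limits the patient to $3,700 − $3,041.90 = $658.10. Insurer: $11,488 − $658.10 = $10,829.90.
Insurer total: $6,979.50 + $5,111.10 + $3,586.50 + $10,829.90 = $26,507.

$26,507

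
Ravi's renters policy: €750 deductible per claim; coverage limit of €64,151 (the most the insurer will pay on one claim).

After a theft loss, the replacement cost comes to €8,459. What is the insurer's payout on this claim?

€7,709

Subtract the deductible: €8,459 − €750 = €7,709.
That's under the €64,151 cap, so the insurer reimburses the full €7,709.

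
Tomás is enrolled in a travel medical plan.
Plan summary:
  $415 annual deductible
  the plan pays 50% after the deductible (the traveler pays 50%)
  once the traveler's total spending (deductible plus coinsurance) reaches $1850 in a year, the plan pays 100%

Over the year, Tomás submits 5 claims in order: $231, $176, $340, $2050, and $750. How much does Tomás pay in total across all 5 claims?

Bill 1, $231: all of it applies to the deductible. Traveler pays $231; OOP now $231.
Bill 2, $176: fully absorbed by the deductible. Traveler owes $176 (running OOP $407).
Bill 3, $340: deductible takes $8, $332 remains; coinsurance $332 × 50% = $166. Traveler pays $174; OOP now $581.
Bill 4, $2050: 50% coinsurance on $2050 = $1025. Cost to traveler: $1025. OOP to date $1606.
Bill 5, $750: deductible met; 50% of $750 = $375. That would push OOP to $1981, over the $1850 cap, so traveler pays $1850 − $1606 = $244.
Summing the traveler's payments: $231 + $176 + $174 + $1025 + $244 = $1850.

$1850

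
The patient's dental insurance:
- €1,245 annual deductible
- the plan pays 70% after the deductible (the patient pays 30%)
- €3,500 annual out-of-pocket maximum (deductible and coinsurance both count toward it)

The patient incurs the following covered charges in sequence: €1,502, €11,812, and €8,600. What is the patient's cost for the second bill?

€2,177.90

Claim 1 — €1,502: €1,245 finishes the deductible; €257 goes to coinsurance; 30% of €257 = €77.10. Cost to patient: €1,322.10. OOP to date €1,322.10.
Claim 2 — €11,812: 30% coinsurance on €11,812 = €3,543.60. That would push OOP to €4,865.70, over the €3,500 cap, so patient pays €3,500 − €1,322.10 = €2,177.90.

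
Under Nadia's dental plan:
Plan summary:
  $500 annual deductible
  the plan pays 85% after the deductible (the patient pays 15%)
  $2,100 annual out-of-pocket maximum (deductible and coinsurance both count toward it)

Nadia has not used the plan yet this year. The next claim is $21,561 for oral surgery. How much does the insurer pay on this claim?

The full $500 deductible is still open; $500 of this bill applies to it.
The remaining $21,061 (= $21,561 − $500) moves to coinsurance.
Coinsurance: $21,061 × 15% = $3,159.15.
That puts the patient's cost at $500 + $3,159.15 = $3,659.15 before any cap.
Adding $3,659.15 to the $0 already spent would give $3,659.15, which exceeds the $2,100 cap; the patient pays just $2,100 − $0 = $2,100.
Insurer pays the balance: $21,561 − $2,100 = $19,461.

$19,461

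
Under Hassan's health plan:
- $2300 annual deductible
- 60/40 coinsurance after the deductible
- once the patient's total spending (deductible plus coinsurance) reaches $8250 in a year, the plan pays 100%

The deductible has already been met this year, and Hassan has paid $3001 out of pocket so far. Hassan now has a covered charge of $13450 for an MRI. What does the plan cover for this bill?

The deductible is already satisfied, so the full bill goes to coinsurance.
Patient's 40% share of $13450 is $5380.
Adding $5380 to the $3001 already spent would give $8381, which exceeds the $8250 cap; the patient pays just $8250 − $3001 = $5249.
Insurer pays the balance: $13450 − $5249 = $8201.

$8201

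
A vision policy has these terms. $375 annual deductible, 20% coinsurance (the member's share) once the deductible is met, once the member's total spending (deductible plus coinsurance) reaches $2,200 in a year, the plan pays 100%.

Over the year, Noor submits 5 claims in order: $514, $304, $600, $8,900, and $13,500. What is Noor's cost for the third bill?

Claim 1 — $514: $375 finishes the deductible; $139 goes to coinsurance; member's 20% is $27.80. Member pays $402.80; OOP now $402.80.
Claim 2 — $304: deductible met; 20% of $304 = $60.80. Cost to member: $60.80. OOP to date $463.60.
Claim 3 — $600: 20% coinsurance on $600 = $120. Member owes $120 (running OOP $583.60).

$120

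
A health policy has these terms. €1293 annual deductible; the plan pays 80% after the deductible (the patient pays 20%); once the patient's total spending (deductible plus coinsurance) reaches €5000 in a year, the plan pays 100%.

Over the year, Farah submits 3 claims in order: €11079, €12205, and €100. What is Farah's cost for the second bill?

€1749.80

#1 (€11079): €1293 finishes the deductible; €9786 goes to coinsurance; patient's 20% is €1957.20. Patient pays €3250.20; OOP now €3250.20.
#2 (€12205): deductible met; 20% of €12205 = €2441. Adding that to €3250.20 gives €5691.20, past the €5000 cap; patient pays only €5000 − €3250.20 = €1749.80.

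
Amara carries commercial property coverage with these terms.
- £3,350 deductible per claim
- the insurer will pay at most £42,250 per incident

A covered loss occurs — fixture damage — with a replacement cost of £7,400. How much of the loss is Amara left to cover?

£3,350

After the deductible, £7,400 − £3,350 = £4,050 remains.
£4,050 is within the £42,250 limit, so the insurer pays £4,050.
Business's share is the uncovered remainder: £7,400 − £4,050 = £3,350.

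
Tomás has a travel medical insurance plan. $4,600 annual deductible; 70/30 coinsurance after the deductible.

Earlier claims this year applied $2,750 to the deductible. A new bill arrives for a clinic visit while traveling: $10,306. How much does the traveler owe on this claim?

$4,386.80

Deductible still to meet: $4,600 − $2,750 = $1,850.
That leaves $10,306 − $1,850 = $8,456 for coinsurance.
Traveler's 30% share of $8,456 is $2,536.80.
That puts the traveler's cost at $1,850 + $2,536.80 = $4,386.80.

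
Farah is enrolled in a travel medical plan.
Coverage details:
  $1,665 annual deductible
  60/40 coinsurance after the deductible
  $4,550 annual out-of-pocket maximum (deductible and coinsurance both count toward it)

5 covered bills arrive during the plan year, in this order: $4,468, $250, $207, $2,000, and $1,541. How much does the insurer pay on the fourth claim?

$1,200

Bill 1, $4,468: deductible takes $1,665, $2,803 remains; 40% of $2,803 = $1,121.20. Traveler owes $2,786.20 (running OOP $2,786.20). Insurer: $4,468 − $2,786.20 = $1,681.80.
Bill 2, $250: deductible already satisfied, so traveler's share is 40% × $250 = $100. Traveler pays $100; OOP now $2,886.20. Plan pays $250 − $100 = $150.
Bill 3, $207: deductible met; 40% of $207 = $82.80. Traveler pays $82.80; OOP now $2,969. Insurer: $207 − $82.80 = $124.20.
Bill 4, $2,000: deductible already satisfied, so traveler's share is 40% × $2,000 = $800. Cost to traveler: $800. OOP to date $3,769. Insurer: $2,000 − $800 = $1,200.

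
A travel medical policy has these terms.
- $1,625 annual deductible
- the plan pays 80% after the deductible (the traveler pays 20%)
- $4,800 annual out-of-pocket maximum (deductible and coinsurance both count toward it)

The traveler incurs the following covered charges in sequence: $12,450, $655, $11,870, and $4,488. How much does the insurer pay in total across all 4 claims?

$24,663

Claim 1 ($12,450): $1,625 to deductible, leaving $10,825; coinsurance $10,825 × 20% = $2,165. Traveler pays $3,790; OOP now $3,790. Insurer: $12,450 − $3,790 = $8,660.
Claim 2 ($655): deductible met; 20% of $655 = $131. Traveler pays $131; OOP now $3,921. Insurer: $655 − $131 = $524.
Claim 3 ($11,870): deductible already satisfied, so traveler's share is 20% × $11,870 = $2,374. OOP would hit $6,295 > $4,800, so the cap limits the traveler to $4,800 − $3,921 = $879. Insurer: $11,870 − $879 = $10,991.
Claim 4 ($4,488): 20% coinsurance on $4,488 = $897.60. That would push OOP to $5,697.60, over the $4,800 cap, so traveler pays $4,800 − $4,800 = $0. Insurer: $4,488 − $0 = $4,488.
Insurer total: $8,660 + $524 + $10,991 + $4,488 = $24,663.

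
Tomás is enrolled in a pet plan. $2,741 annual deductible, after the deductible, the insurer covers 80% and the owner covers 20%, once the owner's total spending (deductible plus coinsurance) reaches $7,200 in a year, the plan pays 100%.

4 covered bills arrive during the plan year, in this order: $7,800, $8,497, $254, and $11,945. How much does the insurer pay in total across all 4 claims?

#1 ($7,800): $2,741 to deductible, leaving $5,059; owner's 20% is $1,011.80. Owner pays $3,752.80; OOP now $3,752.80. Insurer: $7,800 − $3,752.80 = $4,047.20.
#2 ($8,497): deductible met; 20% of $8,497 = $1,699.40. Owner pays $1,699.40; OOP now $5,452.20. Insurer: $8,497 − $1,699.40 = $6,797.60.
#3 ($254): 20% coinsurance on $254 = $50.80. Cost to owner: $50.80. OOP to date $5,503. Plan pays $254 − $50.80 = $203.20.
#4 ($11,945): 20% coinsurance on $11,945 = $2,389. Adding that to $5,503 gives $7,892, past the $7,200 cap; owner pays only $7,200 − $5,503 = $1,697. Insurer: $11,945 − $1,697 = $10,248.
Insurer total: $4,047.20 + $6,797.60 + $203.20 + $10,248 = $21,296.

$21,296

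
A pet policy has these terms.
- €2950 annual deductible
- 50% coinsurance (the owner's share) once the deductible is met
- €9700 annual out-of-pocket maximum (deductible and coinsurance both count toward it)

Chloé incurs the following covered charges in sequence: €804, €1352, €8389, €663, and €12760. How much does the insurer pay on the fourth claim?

€331.50

Claim 1 — €804: entire amount goes to the deductible. Owner owes €804 (running OOP €804). Insurer: €804 − €804 = €0.
Claim 2 — €1352: fully absorbed by the deductible. Owner owes €1352 (running OOP €2156). Plan pays €1352 − €1352 = €0.
Claim 3 — €8389: €794 to deductible, leaving €7595; 50% of €7595 = €3797.50. Cost to owner: €4591.50. OOP to date €6747.50. Insurer: €8389 − €4591.50 = €3797.50.
Claim 4 — €663: deductible already satisfied, so owner's share is 50% × €663 = €331.50. Owner pays €331.50; OOP now €7079. Insurer: €663 − €331.50 = €331.50.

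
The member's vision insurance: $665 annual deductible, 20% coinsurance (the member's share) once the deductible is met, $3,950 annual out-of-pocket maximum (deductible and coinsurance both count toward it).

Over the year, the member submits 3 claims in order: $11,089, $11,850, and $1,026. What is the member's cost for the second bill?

Claim 1 ($11,089): $665 to deductible, leaving $10,424; member's 20% is $2,084.80. Member owes $2,749.80 (running OOP $2,749.80).
Claim 2 ($11,850): deductible met; 20% of $11,850 = $2,370. Adding that to $2,749.80 gives $5,119.80, past the $3,950 cap; member pays only $3,950 − $2,749.80 = $1,200.20.

$1,200.20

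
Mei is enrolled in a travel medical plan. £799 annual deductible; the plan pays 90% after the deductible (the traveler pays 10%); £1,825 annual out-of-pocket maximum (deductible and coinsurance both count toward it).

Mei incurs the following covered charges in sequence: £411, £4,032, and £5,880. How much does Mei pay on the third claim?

£588

Claim 1 — £411: all of it applies to the deductible. Traveler pays £411; OOP now £411.
Claim 2 — £4,032: deductible takes £388, £3,644 remains; coinsurance £3,644 × 10% = £364.40. Traveler owes £752.40 (running OOP £1,163.40).
Claim 3 — £5,880: deductible already satisfied, so traveler's share is 10% × £5,880 = £588. Traveler pays £588; OOP now £1,751.40.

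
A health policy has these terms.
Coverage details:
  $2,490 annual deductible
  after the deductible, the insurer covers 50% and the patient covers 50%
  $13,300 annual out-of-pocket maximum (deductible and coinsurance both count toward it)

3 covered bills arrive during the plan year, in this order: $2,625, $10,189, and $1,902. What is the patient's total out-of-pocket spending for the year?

$8,603

Claim 1 — $2,625: $2,490 to deductible, leaving $135; patient's 50% is $67.50. Cost to patient: $2,557.50. OOP to date $2,557.50.
Claim 2 — $10,189: deductible met; 50% of $10,189 = $5,094.50. Patient owes $5,094.50 (running OOP $7,652).
Claim 3 — $1,902: deductible met; 50% of $1,902 = $951. Cost to patient: $951. OOP to date $8,603.
Total paid by the patient: $2,557.50 + $5,094.50 + $951 = $8,603.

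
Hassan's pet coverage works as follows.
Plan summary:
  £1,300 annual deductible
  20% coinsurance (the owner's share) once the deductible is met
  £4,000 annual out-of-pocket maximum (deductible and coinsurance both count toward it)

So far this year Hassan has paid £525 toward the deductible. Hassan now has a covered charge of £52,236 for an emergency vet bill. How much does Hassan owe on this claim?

£3,475

£525 of the £1,300 deductible is already met, leaving £775.
After the £775 deductible portion, £52,236 − £775 = £51,461 is subject to coinsurance.
Coinsurance: £51,461 × 20% = £10,292.20.
So the owner owes £775 + £10,292.20 = £11,067.20 before any cap.
Year-to-date out-of-pocket would reach £525 + £11,067.20 = £11,592.20, above the £4,000 maximum, so the owner pays only £4,000 − £525 = £3,475.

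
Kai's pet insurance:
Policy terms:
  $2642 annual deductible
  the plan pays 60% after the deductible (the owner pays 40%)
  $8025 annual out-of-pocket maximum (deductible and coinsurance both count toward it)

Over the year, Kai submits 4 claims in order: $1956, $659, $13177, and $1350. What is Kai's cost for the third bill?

$5287

Bill 1, $1956: entire amount goes to the deductible. Owner owes $1956 (running OOP $1956).
Bill 2, $659: fully absorbed by the deductible. Owner owes $659 (running OOP $2615).
Bill 3, $13177: $27 finishes the deductible; $13150 goes to coinsurance; owner's 40% is $5260. Owner owes $5287 (running OOP $7902).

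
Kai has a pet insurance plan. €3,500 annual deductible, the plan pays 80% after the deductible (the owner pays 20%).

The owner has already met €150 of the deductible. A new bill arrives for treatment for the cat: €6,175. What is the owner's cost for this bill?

€3,915

€150 of the €3,500 deductible is already met, leaving €3,350.
After the €3,350 deductible portion, €6,175 − €3,350 = €2,825 is subject to coinsurance.
Coinsurance: €2,825 × 20% = €565.
Owner responsibility: €3,350 + €565 = €3,915.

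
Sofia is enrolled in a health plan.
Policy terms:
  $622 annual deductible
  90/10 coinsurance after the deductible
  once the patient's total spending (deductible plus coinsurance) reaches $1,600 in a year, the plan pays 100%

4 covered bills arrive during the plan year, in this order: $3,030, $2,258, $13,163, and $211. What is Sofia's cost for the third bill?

$511.40

Bill 1, $3,030: $622 to deductible, leaving $2,408; patient's 10% is $240.80. Patient pays $862.80; OOP now $862.80.
Bill 2, $2,258: deductible already satisfied, so patient's share is 10% × $2,258 = $225.80. Patient pays $225.80; OOP now $1,088.60.
Bill 3, $13,163: 10% coinsurance on $13,163 = $1,316.30. OOP would hit $2,404.90 > $1,600, so the cap limits the patient to $1,600 − $1,088.60 = $511.40.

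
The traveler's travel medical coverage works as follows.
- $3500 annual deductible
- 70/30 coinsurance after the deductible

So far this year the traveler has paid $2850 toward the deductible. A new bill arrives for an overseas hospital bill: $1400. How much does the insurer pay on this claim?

Remaining deductible: $3500 − $2850 = $650.
After the $650 deductible portion, $1400 − $650 = $750 is subject to coinsurance.
30% of $750 = $225 falls to the traveler.
Traveler responsibility: $650 + $225 = $875.
The plan picks up $1400 − $875 = $525.

$525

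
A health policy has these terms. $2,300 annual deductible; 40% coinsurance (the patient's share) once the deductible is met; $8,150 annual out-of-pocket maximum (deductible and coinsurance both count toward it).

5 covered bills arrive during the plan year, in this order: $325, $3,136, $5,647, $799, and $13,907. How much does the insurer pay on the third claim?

$3,388.20

Claim 1 — $325: fully absorbed by the deductible. Patient pays $325; OOP now $325. Insurer: $325 − $325 = $0.
Claim 2 — $3,136: deductible takes $1,975, $1,161 remains; coinsurance $1,161 × 40% = $464.40. Cost to patient: $2,439.40. OOP to date $2,764.40. Insurer: $3,136 − $2,439.40 = $696.60.
Claim 3 — $5,647: 40% coinsurance on $5,647 = $2,258.80. Patient owes $2,258.80 (running OOP $5,023.20). Plan pays $5,647 − $2,258.80 = $3,388.20.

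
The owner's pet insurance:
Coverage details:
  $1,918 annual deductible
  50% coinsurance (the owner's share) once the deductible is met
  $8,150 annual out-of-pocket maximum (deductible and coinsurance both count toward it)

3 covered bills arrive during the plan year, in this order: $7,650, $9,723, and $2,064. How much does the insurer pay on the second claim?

Claim 1 — $7,650: $1,918 to deductible, leaving $5,732; 50% of $5,732 = $2,866. Cost to owner: $4,784. OOP to date $4,784. Insurer: $7,650 − $4,784 = $2,866.
Claim 2 — $9,723: deductible already satisfied, so owner's share is 50% × $9,723 = $4,861.50. OOP would hit $9,645.50 > $8,150, so the cap limits the owner to $8,150 − $4,784 = $3,366. Plan pays $9,723 − $3,366 = $6,357.

$6,357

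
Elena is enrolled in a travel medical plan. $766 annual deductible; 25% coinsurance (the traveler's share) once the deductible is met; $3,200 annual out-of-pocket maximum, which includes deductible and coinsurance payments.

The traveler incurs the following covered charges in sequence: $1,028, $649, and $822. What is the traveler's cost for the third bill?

$205.50

Bill 1, $1,028: deductible takes $766, $262 remains; coinsurance $262 × 25% = $65.50. Traveler pays $831.50; OOP now $831.50.
Bill 2, $649: deductible met; 25% of $649 = $162.25. Traveler pays $162.25; OOP now $993.75.
Bill 3, $822: deductible already satisfied, so traveler's share is 25% × $822 = $205.50. Traveler pays $205.50; OOP now $1,199.25.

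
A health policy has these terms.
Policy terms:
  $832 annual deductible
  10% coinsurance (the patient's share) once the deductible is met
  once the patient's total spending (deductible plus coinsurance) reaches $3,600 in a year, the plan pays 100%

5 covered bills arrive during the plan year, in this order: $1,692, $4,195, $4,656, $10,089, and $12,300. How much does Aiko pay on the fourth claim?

$1,008.90

Bill 1, $1,692: deductible takes $832, $860 remains; coinsurance $860 × 10% = $86. Patient pays $918; OOP now $918.
Bill 2, $4,195: 10% coinsurance on $4,195 = $419.50. Patient pays $419.50; OOP now $1,337.50.
Bill 3, $4,656: deductible met; 10% of $4,656 = $465.60. Patient pays $465.60; OOP now $1,803.10.
Bill 4, $10,089: deductible already satisfied, so patient's share is 10% × $10,089 = $1,008.90. Patient pays $1,008.90; OOP now $2,812.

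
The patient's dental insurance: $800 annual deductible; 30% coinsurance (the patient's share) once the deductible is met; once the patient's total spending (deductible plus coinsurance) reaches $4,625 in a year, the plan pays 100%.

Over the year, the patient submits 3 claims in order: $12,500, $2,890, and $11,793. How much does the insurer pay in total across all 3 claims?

$22,558

#1 ($12,500): $800 to deductible, leaving $11,700; patient's 30% is $3,510. Patient pays $4,310; OOP now $4,310. Insurer: $12,500 − $4,310 = $8,190.
#2 ($2,890): 30% coinsurance on $2,890 = $867. Adding that to $4,310 gives $5,177, past the $4,625 cap; patient pays only $4,625 − $4,310 = $315. Plan pays $2,890 − $315 = $2,575.
#3 ($11,793): 30% coinsurance on $11,793 = $3,537.90. Adding that to $4,625 gives $8,162.90, past the $4,625 cap; patient pays only $4,625 − $4,625 = $0. Insurer: $11,793 − $0 = $11,793.
Insurer total = bills − patient's total = $27,183 − $4,625 = $22,558.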